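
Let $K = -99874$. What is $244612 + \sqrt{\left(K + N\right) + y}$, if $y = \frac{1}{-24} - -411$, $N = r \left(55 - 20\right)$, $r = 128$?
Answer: $244612 + \frac{i \sqrt{13677558}}{12} \approx 2.4461 \cdot 10^{5} + 308.19 i$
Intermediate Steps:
$N = 4480$ ($N = 128 \left(55 - 20\right) = 128 \cdot 35 = 4480$)
$y = \frac{9863}{24}$ ($y = - \frac{1}{24} + 411 = \frac{9863}{24} \approx 410.96$)
$244612 + \sqrt{\left(K + N\right) + y} = 244612 + \sqrt{\left(-99874 + 4480\right) + \frac{9863}{24}} = 244612 + \sqrt{-95394 + \frac{9863}{24}} = 244612 + \sqrt{- \frac{2279593}{24}} = 244612 + \frac{i \sqrt{13677558}}{12}$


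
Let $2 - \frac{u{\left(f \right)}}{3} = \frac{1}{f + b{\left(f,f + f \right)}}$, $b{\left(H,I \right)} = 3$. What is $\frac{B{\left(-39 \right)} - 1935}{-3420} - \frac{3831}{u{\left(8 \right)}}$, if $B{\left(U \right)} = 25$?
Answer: $- \frac{1600021}{2394} \approx -668.35$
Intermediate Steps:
$u{\left(f \right)} = 6 - \frac{3}{3 + f}$ ($u{\left(f \right)} = 6 - \frac{3}{f + 3} = 6 - \frac{3}{3 + f}$)
$\frac{B{\left(-39 \right)} - 1935}{-3420} - \frac{3831}{u{\left(8 \right)}} = \frac{25 - 1935}{-3420} - \frac{3831}{3 \frac{1}{3 + 8} \left(5 + 2 \cdot 8\right)} = \left(-1910\right) \left(- \frac{1}{3420}\right) - \frac{3831}{3 \cdot \frac{1}{11} \left(5 + 16\right)} = \frac{191}{342} - \frac{3831}{3 \cdot \frac{1}{11} \cdot 21} = \frac{191}{342} - \frac{3831}{\frac{63}{11}} = \frac{191}{342} - \frac{14047}{21} = - \frac{1600021}{2394}$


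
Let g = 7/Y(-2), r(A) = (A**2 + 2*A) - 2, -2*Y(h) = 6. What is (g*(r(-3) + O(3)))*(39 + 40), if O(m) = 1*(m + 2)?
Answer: -1106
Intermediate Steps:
O(m) = 2 + m (O(m) = 1*(2 + m) = 2 + m)
Y(h) = -3 (Y(h) = -1/2*6 = -3)
r(A) = -2 + A**2 + 2*A
g = -7/3 (g = 7/(-3) = 7*(-1/3) = -7/3 ≈ -2.3333)
(g*(r(-3) + O(3)))*(39 + 40) = (-7*((-2 + (-3)**2 + 2*(-3)) + (2 + 3))/3)*(39 + 40) = -7*((-2 + 9 - 6) + 5)/3*79 = -7*(1 + 5)/3*79 = -7/3*6*79 = -14*79 = -1106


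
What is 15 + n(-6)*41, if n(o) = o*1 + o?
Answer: -477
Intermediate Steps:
n(o) = 2*o (n(o) = o + o = 2*o)
15 + n(-6)*41 = 15 + (2*(-6))*41 = 15 - 12*41 = 15 - 492 = -477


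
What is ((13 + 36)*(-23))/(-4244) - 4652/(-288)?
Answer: 1254229/76392 ≈ 16.418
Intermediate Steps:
((13 + 36)*(-23))/(-4244) - 4652/(-288) = (49*(-23))*(-1/4244) - 4652*(-1/288) = -1127*(-1/4244) + 1163/72 = 1127/4244 + 1163/72 = 1254229/76392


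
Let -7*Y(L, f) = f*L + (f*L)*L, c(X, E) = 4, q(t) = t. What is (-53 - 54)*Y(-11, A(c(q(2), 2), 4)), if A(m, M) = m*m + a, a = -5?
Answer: 129470/7 ≈ 18496.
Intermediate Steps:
A(m, M) = -5 + m² (A(m, M) = m*m - 5 = m² - 5 = -5 + m²)
Y(L, f) = -L*f/7 - f*L²/7 (Y(L, f) = -(f*L + (f*L)*L)/7 = -(L*f + (L*f)*L)/7 = -(L*f + f*L²)/7 = -L*f/7 - f*L²/7)
(-53 - 54)*Y(-11, A(c(q(2), 2), 4)) = (-53 - 54)*(-⅐*(-11)*(-5 + 4²)*(1 - 11)) = -(-107)*(-11)*(-5 + 16)*(-10)/7 = -(-107)*(-11)*11*(-10)/7 = -107*(-1210/7) = 129470/7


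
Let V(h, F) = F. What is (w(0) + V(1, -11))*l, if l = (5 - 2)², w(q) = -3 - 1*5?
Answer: -171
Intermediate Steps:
w(q) = -8 (w(q) = -3 - 5 = -8)
l = 9 (l = 3² = 9)
(w(0) + V(1, -11))*l = (-8 - 11)*9 = -19*9 = -171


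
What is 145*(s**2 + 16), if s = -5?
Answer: 5945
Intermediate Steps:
145*(s**2 + 16) = 145*((-5)**2 + 16) = 145*(25 + 16) = 145*41 = 5945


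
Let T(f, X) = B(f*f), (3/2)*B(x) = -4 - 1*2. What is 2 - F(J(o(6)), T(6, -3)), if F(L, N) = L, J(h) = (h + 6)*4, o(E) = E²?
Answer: -166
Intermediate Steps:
J(h) = 24 + 4*h (J(h) = (6 + h)*4 = 24 + 4*h)
B(x) = -4 (B(x) = 2*(-4 - 1*2)/3 = 2*(-4 - 2)/3 = (⅔)*(-6) = -4)
T(f, X) = -4
2 - F(J(o(6)), T(6, -3)) = 2 - (24 + 4*6²) = 2 - (24 + 4*36) = 2 - (24 + 144) = 2 - 1*168 = 2 - 168 = -166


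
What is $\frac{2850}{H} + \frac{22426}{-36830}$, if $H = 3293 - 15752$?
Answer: $- \frac{64061839}{76477495} \approx -0.83766$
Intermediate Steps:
$H = -12459$ ($H = 3293 - 15752 = -12459$)
$\frac{2850}{H} + \frac{22426}{-36830} = \frac{2850}{-12459} + \frac{22426}{-36830} = 2850 \left(- \frac{1}{12459}\right) + 22426 \left(- \frac{1}{36830}\right) = - \frac{950}{4153} - \frac{11213}{18415} = - \frac{64061839}{76477495}$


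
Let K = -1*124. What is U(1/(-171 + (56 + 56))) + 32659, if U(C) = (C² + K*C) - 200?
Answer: 112997096/3481 ≈ 32461.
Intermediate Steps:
K = -124
U(C) = -200 + C² - 124*C (U(C) = (C² - 124*C) - 200 = -200 + C² - 124*C)
U(1/(-171 + (56 + 56))) + 32659 = (-200 + (1/(-171 + (56 + 56)))² - 124/(-171 + (56 + 56))) + 32659 = (-200 + (1/(-171 + 112))² - 124/(-171 + 112)) + 32659 = (-200 + (1/(-59))² - 124/(-59)) + 32659 = (-200 + (-1/59)² - 124*(-1/59)) + 32659 = (-200 + 1/3481 + 124/59) + 32659 = -688883/3481 + 32659 = 112997096/3481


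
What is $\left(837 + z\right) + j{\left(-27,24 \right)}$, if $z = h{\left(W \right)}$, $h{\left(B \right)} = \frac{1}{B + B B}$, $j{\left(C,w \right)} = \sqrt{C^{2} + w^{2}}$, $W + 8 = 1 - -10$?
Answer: $\frac{10045}{12} + 3 \sqrt{145} \approx 873.21$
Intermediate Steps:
$W = 3$ ($W = -8 + \left(1 - -10\right) = -8 + \left(1 + 10\right) = -8 + 11 = 3$)
$h{\left(B \right)} = \frac{1}{B + B^{2}}$
$z = \frac{1}{12}$ ($z = \frac{1}{3 \left(1 + 3\right)} = \frac{1}{3 \cdot 4} = \frac{1}{3} \cdot \frac{1}{4} = \frac{1}{12} \approx 0.083333$)
$\left(837 + z\right) + j{\left(-27,24 \right)} = \left(837 + \frac{1}{12}\right) + \sqrt{\left(-27\right)^{2} + 24^{2}} = \frac{10045}{12} + \sqrt{729 + 576} = \frac{10045}{12} + \sqrt{1305} = \frac{10045}{12} + 3 \sqrt{145}$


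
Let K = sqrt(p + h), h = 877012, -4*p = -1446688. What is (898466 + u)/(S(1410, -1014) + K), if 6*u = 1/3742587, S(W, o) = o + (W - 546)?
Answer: 504388075731325/4551674428008 + 20175523029253*sqrt(309671)/13655023284024 ≈ 933.02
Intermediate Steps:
p = 361672 (p = -1/4*(-1446688) = 361672)
S(W, o) = -546 + W + o (S(W, o) = o + (-546 + W) = -546 + W + o)
u = 1/22455522 (u = (1/6)/3742587 = (1/6)*(1/3742587) = 1/22455522 ≈ 4.4532e-8)
K = 2*sqrt(309671) (K = sqrt(361672 + 877012) = sqrt(1238684) = 2*sqrt(309671) ≈ 1113.0)
(898466 + u)/(S(1410, -1014) + K) = (898466 + 1/22455522)/((-546 + 1410 - 1014) + 2*sqrt(309671)) = 20175523029253/(22455522*(-150 + 2*sqrt(309671)))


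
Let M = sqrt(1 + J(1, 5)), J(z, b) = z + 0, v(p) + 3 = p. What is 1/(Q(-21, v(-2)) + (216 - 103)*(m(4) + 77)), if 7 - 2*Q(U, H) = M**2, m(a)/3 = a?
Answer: 2/20119 ≈ 9.9409e-5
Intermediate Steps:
v(p) = -3 + p
J(z, b) = z
m(a) = 3*a
M = sqrt(2) (M = sqrt(1 + 1) = sqrt(2) ≈ 1.4142)
Q(U, H) = 5/2 (Q(U, H) = 7/2 - (sqrt(2))**2/2 = 7/2 - 1/2*2 = 7/2 - 1 = 5/2)
1/(Q(-21, v(-2)) + (216 - 103)*(m(4) + 77)) = 1/(5/2 + (216 - 103)*(3*4 + 77)) = 1/(5/2 + 113*(12 + 77)) = 1/(5/2 + 113*89) = 1/(5/2 + 10057) = 1/(20119/2) = 2/20119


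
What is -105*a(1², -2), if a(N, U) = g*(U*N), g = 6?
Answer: 1260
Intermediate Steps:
a(N, U) = 6*N*U (a(N, U) = 6*(U*N) = 6*(N*U) = 6*N*U)
-105*a(1², -2) = -630*1²*(-2) = -630*(-2) = -105*(-12) = 1260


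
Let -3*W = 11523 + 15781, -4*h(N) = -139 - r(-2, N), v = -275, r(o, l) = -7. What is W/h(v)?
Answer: -27304/99 ≈ -275.80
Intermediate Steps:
h(N) = 33 (h(N) = -(-139 - 1*(-7))/4 = -(-139 + 7)/4 = -¼*(-132) = 33)
W = -27304/3 (W = -(11523 + 15781)/3 = -⅓*27304 = -27304/3 ≈ -9101.3)
W/h(v) = -27304/3/33 = -27304/3*1/33 = -27304/99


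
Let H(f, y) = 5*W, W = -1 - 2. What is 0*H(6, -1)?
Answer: 0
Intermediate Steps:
W = -3
H(f, y) = -15 (H(f, y) = 5*(-3) = -15)
0*H(6, -1) = 0*(-15) = 0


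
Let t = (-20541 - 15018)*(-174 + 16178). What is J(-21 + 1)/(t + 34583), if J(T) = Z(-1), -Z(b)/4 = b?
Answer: -4/569051653 ≈ -7.0292e-9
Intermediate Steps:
Z(b) = -4*b
t = -569086236 (t = -35559*16004 = -569086236)
J(T) = 4 (J(T) = -4*(-1) = 4)
J(-21 + 1)/(t + 34583) = 4/(-569086236 + 34583) = 4/(-569051653) = 4*(-1/569051653) = -4/569051653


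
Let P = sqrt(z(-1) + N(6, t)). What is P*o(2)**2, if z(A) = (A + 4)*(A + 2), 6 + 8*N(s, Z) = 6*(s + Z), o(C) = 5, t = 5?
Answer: 25*sqrt(42)/2 ≈ 81.009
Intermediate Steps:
N(s, Z) = -3/4 + 3*Z/4 + 3*s/4 (N(s, Z) = -3/4 + (6*(s + Z))/8 = -3/4 + (6*(Z + s))/8 = -3/4 + (6*Z + 6*s)/8 = -3/4 + (3*Z/4 + 3*s/4) = -3/4 + 3*Z/4 + 3*s/4)
z(A) = (2 + A)*(4 + A) (z(A) = (4 + A)*(2 + A) = (2 + A)*(4 + A))
P = sqrt(42)/2 (P = sqrt((8 + (-1)**2 + 6*(-1)) + (-3/4 + (3/4)*5 + (3/4)*6)) = sqrt((8 + 1 - 6) + (-3/4 + 15/4 + 9/2)) = sqrt(3 + 15/2) = sqrt(21/2) = sqrt(42)/2 ≈ 3.2404)
P*o(2)**2 = (sqrt(42)/2)*5**2 = (sqrt(42)/2)*25 = 25*sqrt(42)/2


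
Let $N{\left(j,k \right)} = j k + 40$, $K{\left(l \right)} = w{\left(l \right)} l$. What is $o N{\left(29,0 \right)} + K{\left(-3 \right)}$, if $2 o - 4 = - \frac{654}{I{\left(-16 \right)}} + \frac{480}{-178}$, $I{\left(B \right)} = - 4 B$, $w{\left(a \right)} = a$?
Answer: $- \frac{120547}{712} \approx -169.31$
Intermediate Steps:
$K{\left(l \right)} = l^{2}$ ($K{\left(l \right)} = l l = l^{2}$)
$N{\left(j,k \right)} = 40 + j k$
$o = - \frac{25391}{5696}$ ($o = 2 + \frac{- \frac{654}{\left(-4\right) \left(-16\right)} + \frac{480}{-178}}{2} = 2 + \frac{- \frac{654}{64} + 480 \left(- \frac{1}{178}\right)}{2} = 2 + \frac{\left(-654\right) \frac{1}{64} - \frac{240}{89}}{2} = 2 + \frac{- \frac{327}{32} - \frac{240}{89}}{2} = 2 + \frac{1}{2} \left(- \frac{36783}{2848}\right) = 2 - \frac{36783}{5696} = - \frac{25391}{5696} \approx -4.4577$)
$o N{\left(29,0 \right)} + K{\left(-3 \right)} = - \frac{25391 \left(40 + 29 \cdot 0\right)}{5696} + \left(-3\right)^{2} = - \frac{25391 \left(40 + 0\right)}{5696} + 9 = \left(- \frac{25391}{5696}\right) 40 + 9 = - \frac{126955}{712} + 9 = - \frac{120547}{712}$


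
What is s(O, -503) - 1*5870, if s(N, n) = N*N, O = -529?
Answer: 273971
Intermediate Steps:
s(N, n) = N**2
s(O, -503) - 1*5870 = (-529)**2 - 1*5870 = 279841 - 5870 = 273971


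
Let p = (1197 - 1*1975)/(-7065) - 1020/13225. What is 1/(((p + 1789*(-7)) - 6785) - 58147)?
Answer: -747477/57895806373 ≈ -1.2911e-5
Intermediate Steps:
p = 24662/747477 (p = (1197 - 1975)*(-1/7065) - 1020*1/13225 = -778*(-1/7065) - 204/2645 = 778/7065 - 204/2645 = 24662/747477 ≈ 0.032994)
1/(((p + 1789*(-7)) - 6785) - 58147) = 1/(((24662/747477 + 1789*(-7)) - 6785) - 58147) = 1/(((24662/747477 - 12523) - 6785) - 58147) = 1/((-9360629809/747477 - 6785) - 58147) = 1/(-14432261254/747477 - 58147) = 1/(-57895806373/747477) = -747477/57895806373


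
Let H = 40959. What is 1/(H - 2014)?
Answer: 1/38945 ≈ 2.5677e-5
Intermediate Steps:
1/(H - 2014) = 1/(40959 - 2014) = 1/38945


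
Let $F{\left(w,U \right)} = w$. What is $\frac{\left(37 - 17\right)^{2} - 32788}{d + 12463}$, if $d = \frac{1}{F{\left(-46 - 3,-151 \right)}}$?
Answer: $- \frac{264502}{101781} \approx -2.5987$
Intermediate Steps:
$d = - \frac{1}{49}$ ($d = \frac{1}{-46 - 3} = \frac{1}{-49} = - \frac{1}{49} \approx -0.020408$)
$\frac{\left(37 - 17\right)^{2} - 32788}{d + 12463} = \frac{\left(37 - 17\right)^{2} - 32788}{- \frac{1}{49} + 12463} = \frac{\left(37 - 17\right)^{2} - 32788}{\frac{610686}{49}} = \left(20^{2} - 32788\right) \frac{49}{610686} = \left(400 - 32788\right) \frac{49}{610686} = \left(-32388\right) \frac{49}{610686} = - \frac{264502}{101781}$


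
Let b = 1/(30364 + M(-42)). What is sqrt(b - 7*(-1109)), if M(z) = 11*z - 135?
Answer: sqrt(23801365866)/1751 ≈ 88.108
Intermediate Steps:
M(z) = -135 + 11*z
b = 1/29767 (b = 1/(30364 + (-135 + 11*(-42))) = 1/(30364 + (-135 - 462)) = 1/(30364 - 597) = 1/29767 ≈ 3.3594e-5)
sqrt(b - 7*(-1109)) = sqrt(1/29767 - 7*(-1109)) = sqrt(1/29767 + 7763) = sqrt(231081222/29767) = sqrt(23801365866)/1751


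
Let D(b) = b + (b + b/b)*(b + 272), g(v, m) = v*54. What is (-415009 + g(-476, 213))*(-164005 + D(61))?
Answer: 63153291474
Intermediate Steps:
g(v, m) = 54*v
D(b) = b + (1 + b)*(272 + b) (D(b) = b + (b + 1)*(272 + b) = b + (1 + b)*(272 + b))
(-415009 + g(-476, 213))*(-164005 + D(61)) = (-415009 + 54*(-476))*(-164005 + (272 + 61² + 274*61)) = (-415009 - 25704)*(-164005 + (272 + 3721 + 16714)) = -440713*(-164005 + 20707) = -440713*(-143298) = 63153291474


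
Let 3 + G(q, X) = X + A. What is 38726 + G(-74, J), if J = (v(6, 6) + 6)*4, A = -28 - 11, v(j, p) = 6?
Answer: 38732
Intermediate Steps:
A = -39
J = 48 (J = (6 + 6)*4 = 12*4 = 48)
G(q, X) = -42 + X (G(q, X) = -3 + (X - 39) = -3 + (-39 + X) = -42 + X)
38726 + G(-74, J) = 38726 + (-42 + 48) = 38726 + 6 = 38732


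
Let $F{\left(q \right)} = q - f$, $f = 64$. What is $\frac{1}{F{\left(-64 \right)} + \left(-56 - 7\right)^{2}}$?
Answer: $\frac{1}{3841} \approx 0.00026035$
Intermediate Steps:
$F{\left(q \right)} = -64 + q$ ($F{\left(q \right)} = q - 64 = -64 + q$)
$\frac{1}{F{\left(-64 \right)} + \left(-56 - 7\right)^{2}} = \frac{1}{\left(-64 - 64\right) + \left(-56 - 7\right)^{2}} = \frac{1}{-128 + \left(-63\right)^{2}} = \frac{1}{-128 + 3969} = \frac{1}{3841}$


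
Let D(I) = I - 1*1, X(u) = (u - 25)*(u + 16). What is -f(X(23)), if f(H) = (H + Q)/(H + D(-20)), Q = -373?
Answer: -41/9 ≈ -4.5556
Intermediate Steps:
X(u) = (-25 + u)*(16 + u)
D(I) = -1 + I (D(I) = I - 1 = -1 + I)
f(H) = (-373 + H)/(-21 + H) (f(H) = (H - 373)/(H + (-1 - 20)) = (-373 + H)/(H - 21) = (-373 + H)/(-21 + H))
-f(X(23)) = -(-373 + (-400 + 23² - 9*23))/(-21 + (-400 + 23² - 9*23)) = -(-373 + (-400 + 529 - 207))/(-21 + (-400 + 529 - 207)) = -(-373 - 78)/(-21 - 78) = -(-451)/(-99) = -(-1)*(-451)/99 = -1*41/9 = -41/9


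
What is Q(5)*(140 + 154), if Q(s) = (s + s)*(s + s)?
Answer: 29400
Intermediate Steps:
Q(s) = 4*s² (Q(s) = (2*s)*(2*s) = 4*s²)
Q(5)*(140 + 154) = (4*5²)*(140 + 154) = (4*25)*294 = 100*294 = 29400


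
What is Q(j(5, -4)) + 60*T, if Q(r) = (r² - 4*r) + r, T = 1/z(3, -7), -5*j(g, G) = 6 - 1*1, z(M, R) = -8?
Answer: -7/2 ≈ -3.5000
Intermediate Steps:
j(g, G) = -1 (j(g, G) = -(6 - 1*1)/5 = -(6 - 1)/5 = -⅕*5 = -1)
T = -⅛ (T = 1/(-8) = -⅛ ≈ -0.12500)
Q(r) = r² - 3*r
Q(j(5, -4)) + 60*T = -(-3 - 1) + 60*(-⅛) = -1*(-4) - 15/2 = 4 - 15/2 = -7/2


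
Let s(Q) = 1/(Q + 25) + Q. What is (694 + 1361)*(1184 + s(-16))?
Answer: 7201405/3 ≈ 2.4005e+6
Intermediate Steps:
s(Q) = Q + 1/(25 + Q) (s(Q) = 1/(25 + Q) + Q = Q + 1/(25 + Q))
(694 + 1361)*(1184 + s(-16)) = (694 + 1361)*(1184 + (1 + (-16)**2 + 25*(-16))/(25 - 16)) = 2055*(1184 + (1 + 256 - 400)/9) = 2055*(1184 + (1/9)*(-143)) = 2055*(1184 - 143/9) = 2055*(10513/9) = 7201405/3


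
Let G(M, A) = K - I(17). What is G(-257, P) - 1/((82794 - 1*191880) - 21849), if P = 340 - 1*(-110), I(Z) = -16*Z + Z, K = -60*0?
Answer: 33388426/130935 ≈ 255.00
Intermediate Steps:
K = 0
I(Z) = -15*Z
P = 450 (P = 340 + 110 = 450)
G(M, A) = 255 (G(M, A) = 0 - (-15)*17 = 0 - 1*(-255) = 0 + 255 = 255)
G(-257, P) - 1/((82794 - 1*191880) - 21849) = 255 - 1/((82794 - 1*191880) - 21849) = 255 - 1/((82794 - 191880) - 21849) = 255 - 1/(-109086 - 21849) = 255 - 1/(-130935) = 255 - 1*(-1/130935) = 255 + 1/130935 = 33388426/130935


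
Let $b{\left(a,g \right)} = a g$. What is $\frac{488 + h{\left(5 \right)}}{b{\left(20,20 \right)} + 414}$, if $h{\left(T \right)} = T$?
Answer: $\frac{493}{814} \approx 0.60565$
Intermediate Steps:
$\frac{488 + h{\left(5 \right)}}{b{\left(20,20 \right)} + 414} = \frac{488 + 5}{20 \cdot 20 + 414} = \frac{493}{400 + 414} = \frac{493}{814}$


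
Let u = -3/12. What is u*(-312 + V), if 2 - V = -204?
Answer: 53/2 ≈ 26.500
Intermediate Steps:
V = 206 (V = 2 - 1*(-204) = 2 + 204 = 206)
u = -¼ (u = -3*1/12 = -¼ ≈ -0.25000)
u*(-312 + V) = -(-312 + 206)/4 = -¼*(-106) = 53/2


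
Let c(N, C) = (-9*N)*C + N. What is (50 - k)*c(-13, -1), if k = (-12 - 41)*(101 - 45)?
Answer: -392340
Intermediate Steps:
k = -2968 (k = -53*56 = -2968)
c(N, C) = N - 9*C*N (c(N, C) = -9*C*N + N = N - 9*C*N)
(50 - k)*c(-13, -1) = (50 - 1*(-2968))*(-13*(1 - 9*(-1))) = (50 + 2968)*(-13*(1 + 9)) = 3018*(-13*10) = 3018*(-130) = -392340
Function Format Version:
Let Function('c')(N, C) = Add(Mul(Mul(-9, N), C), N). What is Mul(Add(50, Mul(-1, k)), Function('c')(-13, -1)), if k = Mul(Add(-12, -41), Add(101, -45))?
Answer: -392340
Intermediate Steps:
k = -2968 (k = Mul(-53, 56) = -2968)
Function('c')(N, C) = Add(N, Mul(-9, C, N)) (Function('c')(N, C) = Add(Mul(-9, C, N), N) = Add(N, Mul(-9, C, N)))
Mul(Add(50, Mul(-1, k)), Function('c')(-13, -1)) = Mul(Add(50, Mul(-1, -2968)), Mul(-13, Add(1, Mul(-9, -1)))) = Mul(Add(50, 2968), Mul(-13, Add(1, 9))) = Mul(3018, Mul(-13, 10)) = Mul(3018, -130) = -392340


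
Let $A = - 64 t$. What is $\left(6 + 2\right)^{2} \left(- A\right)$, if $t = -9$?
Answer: $-36864$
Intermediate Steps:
$A = 576$ ($A = \left(-64\right) \left(-9\right) = 576$)
$\left(6 + 2\right)^{2} \left(- A\right) = \left(6 + 2\right)^{2} \left(\left(-1\right) 576\right) = 8^{2} \left(-576\right) = 64 \left(-576\right) = -36864$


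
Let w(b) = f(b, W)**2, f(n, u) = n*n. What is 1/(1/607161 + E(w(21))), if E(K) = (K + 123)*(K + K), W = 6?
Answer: 607161/45958178219464729 ≈ 1.3211e-11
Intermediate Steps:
f(n, u) = n**2
w(b) = b**4 (w(b) = (b**2)**2 = b**4)
E(K) = 2*K*(123 + K) (E(K) = (123 + K)*(2*K) = 2*K*(123 + K))
1/(1/607161 + E(w(21))) = 1/(1/607161 + 2*21**4*(123 + 21**4)) = 1/(1/607161 + 2*194481*(123 + 194481)) = 1/(1/607161 + 2*194481*194604) = 1/(1/607161 + 75693561048) = 1/(45958178219464729/607161) = 607161/45958178219464729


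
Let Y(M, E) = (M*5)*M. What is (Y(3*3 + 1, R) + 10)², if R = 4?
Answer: 260100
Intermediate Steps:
Y(M, E) = 5*M² (Y(M, E) = (5*M)*M = 5*M²)
(Y(3*3 + 1, R) + 10)² = (5*(3*3 + 1)² + 10)² = (5*(9 + 1)² + 10)² = (5*10² + 10)² = (5*100 + 10)² = (500 + 10)² = 510² = 260100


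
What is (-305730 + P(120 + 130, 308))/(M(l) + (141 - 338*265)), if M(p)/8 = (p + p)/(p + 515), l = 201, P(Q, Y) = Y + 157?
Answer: 54642435/16006987 ≈ 3.4137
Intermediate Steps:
P(Q, Y) = 157 + Y
M(p) = 16*p/(515 + p) (M(p) = 8*((p + p)/(p + 515)) = 8*((2*p)/(515 + p)) = 8*(2*p/(515 + p)) = 16*p/(515 + p))
(-305730 + P(120 + 130, 308))/(M(l) + (141 - 338*265)) = (-305730 + (157 + 308))/(16*201/(515 + 201) + (141 - 338*265)) = (-305730 + 465)/(16*201/716 + (141 - 89570)) = -305265/(16*201*(1/716) - 89429) = -305265/(804/179 - 89429) = -305265/(-16006987/179) = -305265*(-179/16006987) = 54642435/16006987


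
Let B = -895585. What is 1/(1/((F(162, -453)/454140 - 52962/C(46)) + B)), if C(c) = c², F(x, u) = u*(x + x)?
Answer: -3984471941077/4448890 ≈ -8.9561e+5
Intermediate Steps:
F(x, u) = 2*u*x (F(x, u) = u*(2*x) = 2*u*x)
1/(1/((F(162, -453)/454140 - 52962/C(46)) + B)) = 1/(1/(((2*(-453)*162)/454140 - 52962/(46²)) - 895585)) = 1/(1/((-146772*1/454140 - 52962/2116) - 895585)) = 1/(1/((-1359/4205 - 52962*1/2116) - 895585)) = 1/(1/((-1359/4205 - 26481/1058) - 895585)) = 1/(1/(-112790427/4448890 - 895585)) = 1/(1/(-3984471941077/4448890)) = 1/(-4448890/3984471941077) = -3984471941077/4448890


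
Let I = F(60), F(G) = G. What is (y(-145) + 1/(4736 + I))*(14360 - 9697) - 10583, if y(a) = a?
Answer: -3293494865/4796 ≈ -6.8672e+5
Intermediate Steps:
I = 60
(y(-145) + 1/(4736 + I))*(14360 - 9697) - 10583 = (-145 + 1/(4736 + 60))*(14360 - 9697) - 10583 = (-145 + 1/4796)*4663 - 10583 = -695419/4796*4663 - 10583 = -3242738797/4796 - 10583 = -3293494865/4796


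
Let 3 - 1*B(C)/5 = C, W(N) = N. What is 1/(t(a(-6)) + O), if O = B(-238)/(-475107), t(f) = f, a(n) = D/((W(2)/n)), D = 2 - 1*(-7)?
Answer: -475107/12829094 ≈ -0.037034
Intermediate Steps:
B(C) = 15 - 5*C
D = 9 (D = 2 + 7 = 9)
a(n) = 9*n/2 (a(n) = 9/((2/n)) = 9*(n/2) = 9*n/2)
O = -1205/475107 (O = (15 - 5*(-238))/(-475107) = (15 + 1190)*(-1/475107) = 1205*(-1/475107) = -1205/475107 ≈ -0.0025363)
1/(t(a(-6)) + O) = 1/((9/2)*(-6) - 1205/475107) = 1/(-27 - 1205/475107) = 1/(-12829094/475107) = -475107/12829094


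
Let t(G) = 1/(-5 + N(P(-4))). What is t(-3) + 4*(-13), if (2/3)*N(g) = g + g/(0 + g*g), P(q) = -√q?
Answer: -25092/481 + 36*I/481 ≈ -52.166 + 0.074844*I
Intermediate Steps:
N(g) = 3*g/2 + 3/(2*g) (N(g) = 3*(g + g/(0 + g*g))/2 = 3*(g + g/(0 + g²))/2 = 3*(g + g/(g²))/2 = 3*(g + g/g²)/2 = 3*(g + 1/g)/2 = 3*g/2 + 3/(2*g))
t(G) = 16*(-5 + 9*I/4)/481 (t(G) = 1/(-5 + 3*(1 + (-√(-4))²)/(2*((-√(-4))))) = 1/(-5 + 3*(1 + (-2*I)²)/(2*((-2*I)))) = 1/(-5 + 3*(I/2)*(1 - 4)/2) = 1/(-5 + (3/2)*(I/2)*(-3)) = 1/(-5 - 9*I/4) = 16*(-5 + 9*I/4)/481)
t(-3) + 4*(-13) = (-80/481 + 36*I/481) + 4*(-13) = (-80/481 + 36*I/481) - 52 = -25092/481 + 36*I/481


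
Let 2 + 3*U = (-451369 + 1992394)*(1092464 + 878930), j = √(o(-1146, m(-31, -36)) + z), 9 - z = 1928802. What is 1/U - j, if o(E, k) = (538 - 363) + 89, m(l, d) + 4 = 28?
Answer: 3/3037967438848 - 9*I*√23809 ≈ 9.875e-13 - 1388.7*I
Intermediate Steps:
m(l, d) = 24 (m(l, d) = -4 + 28 = 24)
o(E, k) = 264 (o(E, k) = 175 + 89 = 264)
z = -1928793 (z = 9 - 1*1928802 = 9 - 1928802 = -1928793)
j = 9*I*√23809 (j = √(264 - 1928793) = √(-1928529) = 9*I*√23809 ≈ 1388.7*I)
U = 3037967438848/3 (U = -⅔ + ((-451369 + 1992394)*(1092464 + 878930))/3 = -⅔ + (1541025*1971394)/3 = -⅔ + (⅓)*3037967438850 = -⅔ + 1012655812950 = 3037967438848/3 ≈ 1.0127e+12)
1/U - j = 1/(3037967438848/3) - 9*I*√23809 = 3/3037967438848 - 9*I*√23809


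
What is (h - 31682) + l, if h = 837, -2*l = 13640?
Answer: -37665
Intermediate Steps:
l = -6820 (l = -½*13640 = -6820)
(h - 31682) + l = (837 - 31682) - 6820 = -30845 - 6820 = -37665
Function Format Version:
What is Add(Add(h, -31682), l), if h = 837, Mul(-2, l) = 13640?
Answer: -37665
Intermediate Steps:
l = -6820 (l = Mul(Rational(-1, 2), 13640) = -6820)
Add(Add(h, -31682), l) = Add(Add(837, -31682), -6820) = Add(-30845, -6820) = -37665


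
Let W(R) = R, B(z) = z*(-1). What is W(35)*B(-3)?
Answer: 105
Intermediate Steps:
B(z) = -z
W(35)*B(-3) = 35*(-1*(-3)) = 35*3 = 105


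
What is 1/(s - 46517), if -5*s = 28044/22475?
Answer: -112375/5227375919 ≈ -2.1497e-5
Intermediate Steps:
s = -28044/112375 (s = -28044/(5*22475) = -⅕*28044/22475 = -28044/112375 ≈ -0.24956)
1/(s - 46517) = 1/(-28044/112375 - 46517) = 1/(-5227375919/112375) = -112375/5227375919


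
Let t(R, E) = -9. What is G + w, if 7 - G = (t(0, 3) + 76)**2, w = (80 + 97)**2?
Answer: 26847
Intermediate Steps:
w = 31329 (w = 177**2 = 31329)
G = -4482 (G = 7 - (-9 + 76)**2 = 7 - 1*67**2 = 7 - 1*4489 = 7 - 4489 = -4482)
G + w = -4482 + 31329 = 26847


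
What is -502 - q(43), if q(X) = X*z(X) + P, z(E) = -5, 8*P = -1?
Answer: -2295/8 ≈ -286.88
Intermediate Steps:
P = -⅛ (P = (⅛)*(-1) = -⅛ ≈ -0.12500)
q(X) = -⅛ - 5*X (q(X) = X*(-5) - ⅛ = -5*X - ⅛ = -⅛ - 5*X)
-502 - q(43) = -502 - (-⅛ - 5*43) = -502 - (-⅛ - 215) = -502 - 1*(-1721/8) = -502 + 1721/8 = -2295/8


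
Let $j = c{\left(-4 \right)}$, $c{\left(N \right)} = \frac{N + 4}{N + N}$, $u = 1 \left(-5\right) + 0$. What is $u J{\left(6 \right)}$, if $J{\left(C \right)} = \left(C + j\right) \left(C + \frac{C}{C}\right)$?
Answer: $-210$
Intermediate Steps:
$u = -5$ ($u = -5 + 0 = -5$)
$c{\left(N \right)} = \frac{4 + N}{2 N}$
$j = 0$ ($j = \frac{4 - 4}{2 \left(-4\right)} = \frac{1}{2} \left(- \frac{1}{4}\right) 0 = 0$)
$J{\left(C \right)} = C \left(1 + C\right)$ ($J{\left(C \right)} = \left(C + 0\right) \left(C + \frac{C}{C}\right) = C \left(C + 1\right) = C \left(1 + C\right)$)
$u J{\left(6 \right)} = - 5 \cdot 6 \left(1 + 6\right) = - 5 \cdot 6 \cdot 7 = \left(-5\right) 42 = -210$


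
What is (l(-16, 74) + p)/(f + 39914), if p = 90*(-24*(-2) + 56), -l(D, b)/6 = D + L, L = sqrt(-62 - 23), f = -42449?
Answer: -3152/845 + 2*I*sqrt(85)/845 ≈ -3.7302 + 0.021821*I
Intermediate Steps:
L = I*sqrt(85) (L = sqrt(-85) = I*sqrt(85) ≈ 9.2195*I)
l(D, b) = -6*D - 6*I*sqrt(85) (l(D, b) = -6*(D + I*sqrt(85)) = -6*D - 6*I*sqrt(85))
p = 9360 (p = 90*(48 + 56) = 90*104 = 9360)
(l(-16, 74) + p)/(f + 39914) = ((-6*(-16) - 6*I*sqrt(85)) + 9360)/(-42449 + 39914) = ((96 - 6*I*sqrt(85)) + 9360)/(-2535) = (9456 - 6*I*sqrt(85))*(-1/2535) = -3152/845 + 2*I*sqrt(85)/845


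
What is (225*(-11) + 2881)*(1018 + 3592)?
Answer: 1871660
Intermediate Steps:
(225*(-11) + 2881)*(1018 + 3592) = (-2475 + 2881)*4610 = 406*4610 = 1871660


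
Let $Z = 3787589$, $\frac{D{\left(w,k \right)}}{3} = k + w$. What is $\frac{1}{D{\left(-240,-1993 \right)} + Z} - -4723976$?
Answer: $\frac{17860833618641}{3780890} \approx 4.724 \cdot 10^{6}$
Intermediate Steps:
$D{\left(w,k \right)} = 3 k + 3 w$ ($D{\left(w,k \right)} = 3 \left(k + w\right) = 3 k + 3 w$)
$\frac{1}{D{\left(-240,-1993 \right)} + Z} - -4723976 = \frac{1}{\left(3 \left(-1993\right) + 3 \left(-240\right)\right) + 3787589} - -4723976 = \frac{1}{\left(-5979 - 720\right) + 3787589} + 4723976 = \frac{1}{-6699 + 3787589} + 4723976 = \frac{1}{3780890} + 4723976 = \frac{17860833618641}{3780890}$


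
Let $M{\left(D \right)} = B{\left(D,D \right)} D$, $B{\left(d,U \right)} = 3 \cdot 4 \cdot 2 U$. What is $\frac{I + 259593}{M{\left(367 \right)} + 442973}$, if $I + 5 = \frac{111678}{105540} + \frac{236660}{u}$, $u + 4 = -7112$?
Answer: $\frac{8122178444857}{115016269688490} \approx 0.070618$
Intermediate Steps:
$u = -7116$ ($u = -4 - 7112 = -7116$)
$B{\left(d,U \right)} = 24 U$ ($B{\left(d,U \right)} = 12 \cdot 2 U = 24 U$)
$M{\left(D \right)} = 24 D^{2}$ ($M{\left(D \right)} = 24 D D = 24 D^{2}$)
$I = - \frac{1164062873}{31292610}$ ($I = -5 + \left(\frac{111678}{105540} + \frac{236660}{-7116}\right) = -5 + \left(111678 \cdot \frac{1}{105540} + 236660 \left(- \frac{1}{7116}\right)\right) = -5 + \left(\frac{18613}{17590} - \frac{59165}{1779}\right) = -5 - \frac{1007599823}{31292610} = - \frac{1164062873}{31292610} \approx -37.199$)
$\frac{I + 259593}{M{\left(367 \right)} + 442973} = \frac{- \frac{1164062873}{31292610} + 259593}{24 \cdot 367^{2} + 442973} = \frac{8122178444857}{31292610 \left(24 \cdot 134689 + 442973\right)} = \frac{8122178444857}{31292610 \left(3232536 + 442973\right)} = \frac{8122178444857}{31292610 \cdot 3675509} = \frac{8122178444857}{31292610} \cdot \frac{1}{3675509} = \frac{8122178444857}{115016269688490}$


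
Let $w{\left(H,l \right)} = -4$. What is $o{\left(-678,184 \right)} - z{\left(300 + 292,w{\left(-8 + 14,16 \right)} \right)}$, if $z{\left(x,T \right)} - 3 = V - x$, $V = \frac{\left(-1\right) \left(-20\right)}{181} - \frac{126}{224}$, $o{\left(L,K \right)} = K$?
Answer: $\frac{2239917}{2896} \approx 773.45$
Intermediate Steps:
$V = - \frac{1309}{2896}$ ($V = 20 \cdot \frac{1}{181} - \frac{9}{16} = \frac{20}{181} - \frac{9}{16} = - \frac{1309}{2896} \approx -0.452$)
$z{\left(x,T \right)} = \frac{7379}{2896} - x$ ($z{\left(x,T \right)} = 3 - \left(\frac{1309}{2896} + x\right) = \frac{7379}{2896} - x$)
$o{\left(-678,184 \right)} - z{\left(300 + 292,w{\left(-8 + 14,16 \right)} \right)} = 184 - \left(\frac{7379}{2896} - \left(300 + 292\right)\right) = 184 - \left(\frac{7379}{2896} - 592\right) = 184 - - \frac{1707053}{2896} = 184 + \frac{1707053}{2896} = \frac{2239917}{2896}$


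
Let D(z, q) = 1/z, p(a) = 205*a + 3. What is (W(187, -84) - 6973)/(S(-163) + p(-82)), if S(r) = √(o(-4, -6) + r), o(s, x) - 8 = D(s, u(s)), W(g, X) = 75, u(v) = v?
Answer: 463738744/1129901617 + 41388*I*√69/1129901617 ≈ 0.41042 + 0.00030427*I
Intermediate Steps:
p(a) = 3 + 205*a
o(s, x) = 8 + 1/s
S(r) = √(31/4 + r) (S(r) = √((8 + 1/(-4)) + r) = √((8 - ¼) + r) = √(31/4 + r))
(W(187, -84) - 6973)/(S(-163) + p(-82)) = (75 - 6973)/(√(31 + 4*(-163))/2 + (3 + 205*(-82))) = -6898/(√(31 - 652)/2 + (3 - 16810)) = -6898/(√(-621)/2 - 16807) = -6898/((3*I*√69)/2 - 16807) = -6898/(3*I*√69/2 - 16807) = -6898/(-16807 + 3*I*√69/2)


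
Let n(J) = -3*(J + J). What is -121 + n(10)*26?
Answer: -1681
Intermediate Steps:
n(J) = -6*J
-121 + n(10)*26 = -121 - 6*10*26 = -121 - 60*26 = -121 - 1560 = -1681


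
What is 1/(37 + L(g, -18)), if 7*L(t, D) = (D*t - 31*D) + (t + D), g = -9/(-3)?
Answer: 7/748 ≈ 0.0093583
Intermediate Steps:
g = 3 (g = -9*(-⅓) = 3)
L(t, D) = -30*D/7 + t/7 + D*t/7 (L(t, D) = ((D*t - 31*D) + (t + D))/7 = ((-31*D + D*t) + (D + t))/7 = (t - 30*D + D*t)/7 = -30*D/7 + t/7 + D*t/7)
1/(37 + L(g, -18)) = 1/(37 + (-30/7*(-18) + (⅐)*3 + (⅐)*(-18)*3)) = 1/(37 + (540/7 + 3/7 - 54/7)) = 1/(37 + 489/7) = 1/(748/7) = 7/748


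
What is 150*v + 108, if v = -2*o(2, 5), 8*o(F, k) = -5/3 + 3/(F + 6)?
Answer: 2503/16 ≈ 156.44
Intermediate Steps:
o(F, k) = -5/24 + 3/(8*(6 + F)) (o(F, k) = (-5/3 + 3/(F + 6))/8 = (-5*⅓ + 3/(6 + F))/8 = (-5/3 + 3/(6 + F))/8 = -5/24 + 3/(8*(6 + F)))
v = 31/96 (v = -(-21 - 5*2)/(12*(6 + 2)) = -(-21 - 10)/(12*8) = -(-31)/(12*8) = -2*(-31/192) = 31/96 ≈ 0.32292)
150*v + 108 = 150*(31/96) + 108 = 775/16 + 108 = 2503/16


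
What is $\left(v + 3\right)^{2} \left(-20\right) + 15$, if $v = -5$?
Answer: $-65$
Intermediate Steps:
$\left(v + 3\right)^{2} \left(-20\right) + 15 = \left(-5 + 3\right)^{2} \left(-20\right) + 15 = \left(-2\right)^{2} \left(-20\right) + 15 = 4 \left(-20\right) + 15 = -80 + 15 = -65$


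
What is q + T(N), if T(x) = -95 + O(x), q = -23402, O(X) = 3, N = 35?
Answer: -23494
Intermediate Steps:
T(x) = -92 (T(x) = -95 + 3 = -92)
q + T(N) = -23402 - 92 = -23494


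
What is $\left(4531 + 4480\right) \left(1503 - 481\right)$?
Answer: $9209242$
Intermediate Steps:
$\left(4531 + 4480\right) \left(1503 - 481\right) = 9011 \cdot 1022 = 9209242$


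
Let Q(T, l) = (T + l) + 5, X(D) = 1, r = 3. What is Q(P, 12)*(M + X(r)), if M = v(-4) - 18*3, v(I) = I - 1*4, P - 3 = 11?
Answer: -1891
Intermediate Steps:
P = 14 (P = 3 + 11 = 14)
Q(T, l) = 5 + T + l
v(I) = -4 + I (v(I) = I - 4 = -4 + I)
M = -62 (M = (-4 - 4) - 18*3 = -8 - 1*54 = -8 - 54 = -62)
Q(P, 12)*(M + X(r)) = (5 + 14 + 12)*(-62 + 1) = 31*(-61) = -1891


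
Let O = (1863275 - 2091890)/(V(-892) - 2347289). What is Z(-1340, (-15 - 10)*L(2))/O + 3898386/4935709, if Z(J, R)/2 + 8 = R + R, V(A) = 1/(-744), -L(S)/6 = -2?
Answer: -1310102148572084786/104939071512255 ≈ -12484.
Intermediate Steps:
L(S) = 12 (L(S) = -6*(-2) = 12)
V(A) = -1/744
O = 170089560/1746383017 (O = (1863275 - 2091890)/(-1/744 - 2347289) = -228615/(-1746383017/744) = -228615*(-744/1746383017) = 170089560/1746383017 ≈ 0.097395)
Z(J, R) = -16 + 4*R (Z(J, R) = -16 + 2*(R + R) = -16 + 2*(2*R) = -16 + 4*R)
Z(-1340, (-15 - 10)*L(2))/O + 3898386/4935709 = (-16 + 4*((-15 - 10)*12))/(170089560/1746383017) + 3898386/4935709 = (-16 + 4*(-25*12))*(1746383017/170089560) + 3898386*(1/4935709) = (-16 + 4*(-300))*(1746383017/170089560) + 3898386/4935709 = (-16 - 1200)*(1746383017/170089560) + 3898386/4935709 = -1216*1746383017/170089560 + 3898386/4935709 = -265450218584/21261195 + 3898386/4935709 = -1310102148572084786/104939071512255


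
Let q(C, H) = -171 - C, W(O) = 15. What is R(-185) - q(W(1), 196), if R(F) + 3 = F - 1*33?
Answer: -35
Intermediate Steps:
R(F) = -36 + F (R(F) = -3 + (F - 1*33) = -3 + (F - 33) = -3 + (-33 + F) = -36 + F)
R(-185) - q(W(1), 196) = (-36 - 185) - (-171 - 1*15) = -221 - (-171 - 15) = -221 - 1*(-186) = -221 + 186 = -35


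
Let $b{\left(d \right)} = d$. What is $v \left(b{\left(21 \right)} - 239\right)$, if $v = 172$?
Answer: $-37496$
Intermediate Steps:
$v \left(b{\left(21 \right)} - 239\right) = 172 \left(21 - 239\right) = 172 \left(-218\right) = -37496$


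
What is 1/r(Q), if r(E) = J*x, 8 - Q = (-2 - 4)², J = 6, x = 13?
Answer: 1/78 ≈ 0.012821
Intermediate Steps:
Q = -28 (Q = 8 - (-2 - 4)² = 8 - 1*(-6)² = 8 - 1*36 = 8 - 36 = -28)
r(E) = 78 (r(E) = 6*13 = 78)
1/r(Q) = 1/78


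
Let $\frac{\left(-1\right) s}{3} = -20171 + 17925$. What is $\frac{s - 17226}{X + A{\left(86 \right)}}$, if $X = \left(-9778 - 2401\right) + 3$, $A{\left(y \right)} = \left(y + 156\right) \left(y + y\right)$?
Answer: $- \frac{437}{1227} \approx -0.35615$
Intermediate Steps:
$s = 6738$ ($s = - 3 \left(-20171 + 17925\right) = \left(-3\right) \left(-2246\right) = 6738$)
$A{\left(y \right)} = 2 y \left(156 + y\right)$ ($A{\left(y \right)} = \left(156 + y\right) 2 y = 2 y \left(156 + y\right)$)
$X = -12176$ ($X = -12179 + 3 = -12176$)
$\frac{s - 17226}{X + A{\left(86 \right)}} = \frac{6738 - 17226}{-12176 + 2 \cdot 86 \left(156 + 86\right)} = - \frac{10488}{-12176 + 2 \cdot 86 \cdot 242} = - \frac{10488}{-12176 + 41624} = - \frac{10488}{29448} = \left(-10488\right) \frac{1}{29448} = - \frac{437}{1227}$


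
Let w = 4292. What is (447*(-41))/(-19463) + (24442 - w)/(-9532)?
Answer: -108743243/92760658 ≈ -1.1723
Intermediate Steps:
(447*(-41))/(-19463) + (24442 - w)/(-9532) = (447*(-41))/(-19463) + (24442 - 1*4292)/(-9532) = -18327*(-1/19463) + (24442 - 4292)*(-1/9532) = 18327/19463 + 20150*(-1/9532) = 18327/19463 - 10075/4766 = -108743243/92760658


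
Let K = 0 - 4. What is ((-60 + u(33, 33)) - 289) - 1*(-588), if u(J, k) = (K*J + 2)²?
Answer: 17139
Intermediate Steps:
K = -4
u(J, k) = (2 - 4*J)² (u(J, k) = (-4*J + 2)² = (2 - 4*J)²)
((-60 + u(33, 33)) - 289) - 1*(-588) = ((-60 + 4*(1 - 2*33)²) - 289) - 1*(-588) = ((-60 + 4*(1 - 66)²) - 289) + 588 = ((-60 + 4*(-65)²) - 289) + 588 = ((-60 + 4*4225) - 289) + 588 = ((-60 + 16900) - 289) + 588 = (16840 - 289) + 588 = 16551 + 588 = 17139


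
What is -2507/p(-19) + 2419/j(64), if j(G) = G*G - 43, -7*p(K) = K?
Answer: -71080136/77007 ≈ -923.04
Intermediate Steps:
p(K) = -K/7
j(G) = -43 + G² (j(G) = G² - 43 = -43 + G²)
-2507/p(-19) + 2419/j(64) = -2507/((-⅐*(-19))) + 2419/(-43 + 64²) = -2507/19/7 + 2419/(-43 + 4096) = -2507*7/19 + 2419/4053 = -17549/19 + 2419*(1/4053) = -17549/19 + 2419/4053 = -71080136/77007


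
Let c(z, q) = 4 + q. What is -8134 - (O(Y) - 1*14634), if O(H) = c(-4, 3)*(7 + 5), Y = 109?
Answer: 6416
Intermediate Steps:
O(H) = 84 (O(H) = (4 + 3)*(7 + 5) = 7*12 = 84)
-8134 - (O(Y) - 1*14634) = -8134 - (84 - 1*14634) = -8134 - (84 - 14634) = -8134 - 1*(-14550) = -8134 + 14550 = 6416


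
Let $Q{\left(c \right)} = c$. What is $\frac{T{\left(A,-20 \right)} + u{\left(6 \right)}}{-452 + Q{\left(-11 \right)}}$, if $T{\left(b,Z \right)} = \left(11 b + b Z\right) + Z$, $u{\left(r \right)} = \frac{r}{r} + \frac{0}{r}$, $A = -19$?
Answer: $- \frac{152}{463} \approx -0.32829$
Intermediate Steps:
$u{\left(r \right)} = 1$ ($u{\left(r \right)} = 1 + 0 = 1$)
$T{\left(b,Z \right)} = Z + 11 b + Z b$ ($T{\left(b,Z \right)} = \left(11 b + Z b\right) + Z = Z + 11 b + Z b$)
$\frac{T{\left(A,-20 \right)} + u{\left(6 \right)}}{-452 + Q{\left(-11 \right)}} = \frac{\left(-20 + 11 \left(-19\right) - -380\right) + 1}{-452 - 11} = \frac{\left(-20 - 209 + 380\right) + 1}{-463} = \left(151 + 1\right) \left(- \frac{1}{463}\right) = 152 \left(- \frac{1}{463}\right) = - \frac{152}{463}$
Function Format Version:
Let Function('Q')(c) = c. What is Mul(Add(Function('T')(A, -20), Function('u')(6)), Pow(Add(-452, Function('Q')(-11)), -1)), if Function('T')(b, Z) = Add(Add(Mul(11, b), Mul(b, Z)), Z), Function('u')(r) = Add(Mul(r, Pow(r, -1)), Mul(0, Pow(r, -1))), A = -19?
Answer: Rational(-152, 463) ≈ -0.32829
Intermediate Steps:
Function('u')(r) = 1 (Function('u')(r) = Add(1, 0) = 1)
Function('T')(b, Z) = Add(Z, Mul(11, b), Mul(Z, b)) (Function('T')(b, Z) = Add(Add(Mul(11, b), Mul(Z, b)), Z) = Add(Z, Mul(11, b), Mul(Z, b)))
Mul(Add(Function('T')(A, -20), Function('u')(6)), Pow(Add(-452, Function('Q')(-11)), -1)) = Mul(Add(Add(-20, Mul(11, -19), Mul(-20, -19)), 1), Pow(Add(-452, -11), -1)) = Mul(Add(Add(-20, -209, 380), 1), Pow(-463, -1)) = Mul(Add(151, 1), Rational(-1, 463)) = Mul(152, Rational(-1, 463)) = Rational(-152, 463)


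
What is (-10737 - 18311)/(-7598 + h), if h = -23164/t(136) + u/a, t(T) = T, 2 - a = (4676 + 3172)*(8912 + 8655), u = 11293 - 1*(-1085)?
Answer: 68080344806224/18206766405987 ≈ 3.7393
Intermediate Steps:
u = 12378 (u = 11293 + 1085 = 12378)
a = -137865814 (a = 2 - (4676 + 3172)*(8912 + 8655) = 2 - 7848*17567 = 2 - 1*137865816 = 2 - 137865816 = -137865814)
h = -399190674863/2343718838 (h = -23164/136 + 12378/(-137865814) = -23164*1/136 + 12378*(-1/137865814) = -5791/34 - 6189/68932907 = -399190674863/2343718838 ≈ -170.32)
(-10737 - 18311)/(-7598 + h) = (-10737 - 18311)/(-7598 - 399190674863/2343718838) = -29048/(-18206766405987/2343718838) = -29048*(-2343718838/18206766405987) = 68080344806224/18206766405987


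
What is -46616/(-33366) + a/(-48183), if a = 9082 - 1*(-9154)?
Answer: 272939392/267945663 ≈ 1.0186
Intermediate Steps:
a = 18236 (a = 9082 + 9154 = 18236)
-46616/(-33366) + a/(-48183) = -46616/(-33366) + 18236/(-48183) = -46616*(-1/33366) + 18236*(-1/48183) = 23308/16683 - 18236/48183 = 272939392/267945663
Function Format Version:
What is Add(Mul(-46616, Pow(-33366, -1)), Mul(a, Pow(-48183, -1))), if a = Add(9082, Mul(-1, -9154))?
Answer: Rational(272939392, 267945663) ≈ 1.0186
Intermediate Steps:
a = 18236 (a = Add(9082, 9154) = 18236)
Add(Mul(-46616, Pow(-33366, -1)), Mul(a, Pow(-48183, -1))) = Add(Mul(-46616, Pow(-33366, -1)), Mul(18236, Pow(-48183, -1))) = Add(Mul(-46616, Rational(-1, 33366)), Mul(18236, Rational(-1, 48183))) = Add(Rational(23308, 16683), Rational(-18236, 48183)) = Rational(272939392, 267945663)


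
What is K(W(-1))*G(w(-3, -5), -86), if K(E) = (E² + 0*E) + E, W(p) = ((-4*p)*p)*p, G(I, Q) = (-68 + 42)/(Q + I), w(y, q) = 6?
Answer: 13/2 ≈ 6.5000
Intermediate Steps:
G(I, Q) = -26/(I + Q)
W(p) = -4*p³ (W(p) = (-4*p²)*p = -4*p³)
K(E) = E + E² (K(E) = (E² + 0) + E = E² + E = E + E²)
K(W(-1))*G(w(-3, -5), -86) = ((-4*(-1)³)*(1 - 4*(-1)³))*(-26/(6 - 86)) = ((-4*(-1))*(1 - 4*(-1)))*(-26/(-80)) = (4*(1 + 4))*(-26*(-1/80)) = (4*5)*(13/40) = 20*(13/40) = 13/2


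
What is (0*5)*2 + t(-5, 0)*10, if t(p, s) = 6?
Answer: 60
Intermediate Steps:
(0*5)*2 + t(-5, 0)*10 = (0*5)*2 + 6*10 = 0*2 + 60 = 0 + 60 = 60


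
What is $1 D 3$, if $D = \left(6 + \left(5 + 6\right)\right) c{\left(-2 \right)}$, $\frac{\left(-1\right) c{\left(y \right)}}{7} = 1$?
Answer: $-357$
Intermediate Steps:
$c{\left(y \right)} = -7$ ($c{\left(y \right)} = \left(-7\right) 1 = -7$)
$D = -119$ ($D = \left(6 + \left(5 + 6\right)\right) \left(-7\right) = \left(6 + 11\right) \left(-7\right) = 17 \left(-7\right) = -119$)
$1 D 3 = 1 \left(-119\right) 3 = \left(-119\right) 3 = -357$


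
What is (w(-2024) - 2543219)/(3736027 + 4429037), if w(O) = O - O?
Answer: -2543219/8165064 ≈ -0.31148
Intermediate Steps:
w(O) = 0
(w(-2024) - 2543219)/(3736027 + 4429037) = (0 - 2543219)/(3736027 + 4429037) = -2543219/8165064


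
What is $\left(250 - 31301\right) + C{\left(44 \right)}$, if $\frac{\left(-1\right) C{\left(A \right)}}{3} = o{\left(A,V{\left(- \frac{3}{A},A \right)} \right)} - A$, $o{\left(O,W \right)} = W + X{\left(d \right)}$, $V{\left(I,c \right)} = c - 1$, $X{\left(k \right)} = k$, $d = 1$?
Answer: $-31051$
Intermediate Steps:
$V{\left(I,c \right)} = -1 + c$
$o{\left(O,W \right)} = 1 + W$ ($o{\left(O,W \right)} = W + 1 = 1 + W$)
$C{\left(A \right)} = 0$ ($C{\left(A \right)} = - 3 \left(\left(1 + \left(-1 + A\right)\right) - A\right) = - 3 \left(A - A\right) = \left(-3\right) 0 = 0$)
$\left(250 - 31301\right) + C{\left(44 \right)} = \left(250 - 31301\right) + 0 = -31051 + 0 = -31051$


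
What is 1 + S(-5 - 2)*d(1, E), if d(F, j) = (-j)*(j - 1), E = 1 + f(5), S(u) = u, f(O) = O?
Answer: 211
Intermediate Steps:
E = 6 (E = 1 + 5 = 6)
d(F, j) = -j*(-1 + j) (d(F, j) = (-j)*(-1 + j) = -j*(-1 + j))
1 + S(-5 - 2)*d(1, E) = 1 + (-5 - 2)*(6*(1 - 1*6)) = 1 - 42*(1 - 6) = 1 - 42*(-5) = 1 - 7*(-30) = 1 + 210 = 211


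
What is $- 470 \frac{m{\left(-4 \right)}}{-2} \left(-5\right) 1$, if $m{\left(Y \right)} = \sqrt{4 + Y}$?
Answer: $0$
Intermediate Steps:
$- 470 \frac{m{\left(-4 \right)}}{-2} \left(-5\right) 1 = - 470 \frac{\sqrt{4 - 4}}{-2} \left(-5\right) 1 = - 470 \sqrt{0} \left(- \frac{1}{2}\right) \left(-5\right) 1 = - 470 \cdot 0 \left(- \frac{1}{2}\right) \left(-5\right) 1 = - 470 \cdot 0 \left(-5\right) 1 = - 470 \cdot 0 \cdot 1 = \left(-470\right) 0 = 0$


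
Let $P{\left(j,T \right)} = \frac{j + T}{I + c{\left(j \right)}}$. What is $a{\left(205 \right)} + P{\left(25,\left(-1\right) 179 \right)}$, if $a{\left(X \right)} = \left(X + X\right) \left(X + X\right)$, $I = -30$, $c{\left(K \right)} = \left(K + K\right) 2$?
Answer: $\frac{840489}{5} \approx 1.681 \cdot 10^{5}$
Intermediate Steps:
$c{\left(K \right)} = 4 K$ ($c{\left(K \right)} = 2 K 2 = 4 K$)
$P{\left(j,T \right)} = \frac{T + j}{-30 + 4 j}$ ($P{\left(j,T \right)} = \frac{j + T}{-30 + 4 j} = \frac{T + j}{-30 + 4 j}$)
$a{\left(X \right)} = 4 X^{2}$ ($a{\left(X \right)} = 2 X 2 X = 4 X^{2}$)
$a{\left(205 \right)} + P{\left(25,\left(-1\right) 179 \right)} = 4 \cdot 205^{2} + \frac{\left(-1\right) 179 + 25}{2 \left(-15 + 2 \cdot 25\right)} = 4 \cdot 42025 + \frac{-179 + 25}{2 \left(-15 + 50\right)} = 168100 + \frac{1}{2} \cdot \frac{1}{35} \left(-154\right) = 168100 - \frac{11}{5} = \frac{840489}{5}$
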